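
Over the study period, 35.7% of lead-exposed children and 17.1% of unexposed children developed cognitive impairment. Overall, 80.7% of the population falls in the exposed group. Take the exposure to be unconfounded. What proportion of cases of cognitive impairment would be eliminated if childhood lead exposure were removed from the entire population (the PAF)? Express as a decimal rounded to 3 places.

PAF ≈ 0.467

p₁ = 0.357, p₀ = 0.171.
Overall risk P(Y=1) = π·p₁ + (1−π)·p₀ = 0.807×0.357 + 0.193×0.171 = 0.3211.
Under exogeneity, PAF = [P(Y=1) − p₀] / P(Y=1).
PAF = (0.3211 − 0.171) / 0.3211 ≈ 0.4675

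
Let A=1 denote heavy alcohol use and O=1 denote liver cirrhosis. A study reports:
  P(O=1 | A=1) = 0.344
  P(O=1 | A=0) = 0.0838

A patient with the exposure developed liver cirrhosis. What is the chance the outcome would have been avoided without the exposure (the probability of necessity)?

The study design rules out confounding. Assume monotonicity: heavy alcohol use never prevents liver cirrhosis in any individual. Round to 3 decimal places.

PN ≈ 0.756

Let p₁ = 0.344, p₀ = 0.0838.
Under exogeneity and monotonicity, PN = (p₁ − p₀) / p₁.
PN = (0.344 − 0.0838) / 0.344 = 0.2602 / 0.344 ≈ 0.7564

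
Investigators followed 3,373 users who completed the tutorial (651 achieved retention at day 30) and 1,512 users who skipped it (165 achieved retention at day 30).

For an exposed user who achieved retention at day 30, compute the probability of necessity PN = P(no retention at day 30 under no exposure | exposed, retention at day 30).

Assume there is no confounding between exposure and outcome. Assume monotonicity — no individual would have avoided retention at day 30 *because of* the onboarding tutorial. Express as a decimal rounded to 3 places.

PN ≈ 0.435

p₁ = P(outcome | exposed) = 651/3373 = 0.193
p₀ = P(outcome | unexposed) = 165/1512 = 0.10913
Under exogeneity and monotonicity, PN = (p₁ − p₀) / p₁.
PN = (0.193 − 0.10913) / 0.193 = 0.083876 / 0.193 ≈ 0.4346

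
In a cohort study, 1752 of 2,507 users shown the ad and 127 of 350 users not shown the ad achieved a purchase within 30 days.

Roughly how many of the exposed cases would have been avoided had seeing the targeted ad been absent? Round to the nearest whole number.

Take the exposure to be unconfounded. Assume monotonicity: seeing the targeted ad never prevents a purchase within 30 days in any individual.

about 842 cases

p₁ = P(outcome | exposed) = 1752/2507 = 0.69884
p₀ = P(outcome | unexposed) = 127/350 = 0.36286
PN = (p₁ − p₀)/p₁ = (0.69884 − 0.36286) / 0.69884 ≈ 0.48077.
Attributable cases ≈ PN × (exposed cases) = 0.48077 × 1752 ≈ 842.32.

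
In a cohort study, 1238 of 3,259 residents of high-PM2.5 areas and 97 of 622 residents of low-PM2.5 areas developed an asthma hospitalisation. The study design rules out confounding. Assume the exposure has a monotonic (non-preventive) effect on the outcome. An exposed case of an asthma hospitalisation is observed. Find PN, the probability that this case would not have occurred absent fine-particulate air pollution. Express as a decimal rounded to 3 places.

p₁ = P(outcome | exposed) = 1238/3259 = 0.37987
p₀ = P(outcome | unexposed) = 97/622 = 0.15595
Under exogeneity and monotonicity, PN = (p₁ − p₀) / p₁.
PN = (0.37987 − 0.15595) / 0.37987 = 0.22392 / 0.37987 ≈ 0.5895

PN ≈ 0.589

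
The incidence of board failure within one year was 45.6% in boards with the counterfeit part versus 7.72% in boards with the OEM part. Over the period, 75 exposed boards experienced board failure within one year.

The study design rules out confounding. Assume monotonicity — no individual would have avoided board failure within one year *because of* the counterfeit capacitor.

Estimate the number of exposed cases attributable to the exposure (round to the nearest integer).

p₁ = 0.456, p₀ = 0.0772.
PN = (p₁ − p₀)/p₁ = (0.456 − 0.0772) / 0.456 ≈ 0.83070.
Attributable cases ≈ PN × (exposed cases) = 0.83070 × 75 ≈ 62.30.

about 62 cases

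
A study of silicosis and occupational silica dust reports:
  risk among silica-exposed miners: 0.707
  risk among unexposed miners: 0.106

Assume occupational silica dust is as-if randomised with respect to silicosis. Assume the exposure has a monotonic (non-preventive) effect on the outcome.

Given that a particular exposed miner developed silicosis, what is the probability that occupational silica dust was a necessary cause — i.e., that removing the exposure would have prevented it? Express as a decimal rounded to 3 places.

PN ≈ 0.850

Let p₁ = 0.707, p₀ = 0.106.
Under exogeneity and monotonicity, PN = (p₁ − p₀) / p₁.
PN = (0.707 − 0.106) / 0.707 = 0.601 / 0.707 ≈ 0.8501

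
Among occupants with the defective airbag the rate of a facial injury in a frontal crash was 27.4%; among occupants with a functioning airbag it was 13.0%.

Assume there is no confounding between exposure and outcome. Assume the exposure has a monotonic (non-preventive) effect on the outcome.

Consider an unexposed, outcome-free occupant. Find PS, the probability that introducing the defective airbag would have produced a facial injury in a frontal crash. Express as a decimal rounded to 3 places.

PS ≈ 0.166

p₁ = 0.274, p₀ = 0.13.
Under exogeneity and monotonicity, PS = (p₁ − p₀) / (1 − p₀).
PS = (0.274 − 0.13) / (1 − 0.13) = 0.144 / 0.87 ≈ 0.1655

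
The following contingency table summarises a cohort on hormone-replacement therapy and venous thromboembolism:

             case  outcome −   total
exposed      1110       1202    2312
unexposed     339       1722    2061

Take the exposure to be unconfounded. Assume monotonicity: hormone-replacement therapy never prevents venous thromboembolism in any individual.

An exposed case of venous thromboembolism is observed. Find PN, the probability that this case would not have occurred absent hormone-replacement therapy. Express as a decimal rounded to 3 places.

p₁ = P(outcome | exposed) = 1110/2312 = 0.4801
p₀ = P(outcome | unexposed) = 339/2061 = 0.16448
Under exogeneity and monotonicity, PN = (p₁ − p₀)/p₁.
PN = (0.4801 − 0.16448) / 0.4801 ≈ 0.6574

PN ≈ 0.657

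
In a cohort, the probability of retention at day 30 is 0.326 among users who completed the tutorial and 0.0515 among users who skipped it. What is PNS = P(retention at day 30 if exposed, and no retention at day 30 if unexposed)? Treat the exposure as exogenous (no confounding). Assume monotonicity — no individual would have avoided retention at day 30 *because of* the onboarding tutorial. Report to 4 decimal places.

Let p₁ = 0.326, p₀ = 0.0515.
Under exogeneity and monotonicity, PNS = p₁ − p₀.
PNS = 0.326 − 0.0515 = 0.2745

PNS ≈ 0.2745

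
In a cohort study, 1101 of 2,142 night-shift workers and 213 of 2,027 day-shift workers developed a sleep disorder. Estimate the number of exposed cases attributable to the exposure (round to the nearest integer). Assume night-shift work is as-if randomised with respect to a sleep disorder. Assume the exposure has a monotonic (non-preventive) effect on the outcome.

about 876 cases

p₁ = P(outcome | exposed) = 1101/2142 = 0.51401
p₀ = P(outcome | unexposed) = 213/2027 = 0.10508
PN = (p₁ − p₀)/p₁ = (0.51401 − 0.10508) / 0.51401 ≈ 0.79556.
Attributable cases ≈ PN × (exposed cases) = 0.79556 × 1101 ≈ 875.92.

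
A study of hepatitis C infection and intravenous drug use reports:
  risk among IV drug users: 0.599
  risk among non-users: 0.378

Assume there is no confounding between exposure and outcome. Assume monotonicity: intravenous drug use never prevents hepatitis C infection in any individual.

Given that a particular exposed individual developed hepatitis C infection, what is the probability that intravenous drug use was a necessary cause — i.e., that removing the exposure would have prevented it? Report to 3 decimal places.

PN ≈ 0.369

Let p₁ = 0.599, p₀ = 0.378.
Under exogeneity and monotonicity, PN = (p₁ − p₀) / p₁.
PN = (0.599 − 0.378) / 0.599 = 0.221 / 0.599 ≈ 0.3689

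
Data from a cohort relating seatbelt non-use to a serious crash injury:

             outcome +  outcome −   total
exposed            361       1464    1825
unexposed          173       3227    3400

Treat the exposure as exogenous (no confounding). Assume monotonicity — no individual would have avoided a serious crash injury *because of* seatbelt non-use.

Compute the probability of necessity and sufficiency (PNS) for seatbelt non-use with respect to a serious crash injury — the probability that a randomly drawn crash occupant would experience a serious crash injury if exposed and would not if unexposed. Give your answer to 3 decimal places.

p₁ = P(outcome | exposed) = 361/1825 = 0.19781
p₀ = P(outcome | unexposed) = 173/3400 = 0.050882
Under exogeneity and monotonicity, PNS = p₁ − p₀.
PNS = 0.19781 − 0.050882 = 0.14693

PNS ≈ 0.147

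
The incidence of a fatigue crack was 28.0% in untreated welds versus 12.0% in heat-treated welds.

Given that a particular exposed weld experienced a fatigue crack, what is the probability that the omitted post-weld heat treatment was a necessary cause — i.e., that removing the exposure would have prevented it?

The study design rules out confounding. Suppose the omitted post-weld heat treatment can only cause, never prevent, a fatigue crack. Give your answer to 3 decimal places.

PN ≈ 0.571

p₁ = 0.28, p₀ = 0.12.
Under exogeneity and monotonicity, PN = (p₁ − p₀) / p₁.
PN = (0.28 − 0.12) / 0.28 = 0.16 / 0.28 ≈ 0.5714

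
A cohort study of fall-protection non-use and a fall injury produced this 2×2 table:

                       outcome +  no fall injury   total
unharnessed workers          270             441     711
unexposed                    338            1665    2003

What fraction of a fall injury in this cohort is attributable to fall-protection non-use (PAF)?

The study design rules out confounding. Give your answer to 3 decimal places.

p₁ = P(outcome | exposed) = 270/711 = 0.37975
p₀ = P(outcome | unexposed) = 338/2003 = 0.16875
Exposure prevalence π = 711/2714 = 0.26197; overall risk P(Y=1) = 0.22402.
Under exogeneity, PAF = [P(Y=1) − p₀]/P(Y=1).
PAF = (0.22402 − 0.16875) / 0.22402 ≈ 0.2467

PAF ≈ 0.247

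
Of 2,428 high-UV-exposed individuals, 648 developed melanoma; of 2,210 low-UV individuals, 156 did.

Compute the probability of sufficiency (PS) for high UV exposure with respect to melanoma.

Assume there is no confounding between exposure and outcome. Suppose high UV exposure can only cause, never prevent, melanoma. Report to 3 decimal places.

p₁ = P(outcome | exposed) = 648/2428 = 0.26689
p₀ = P(outcome | unexposed) = 156/2210 = 0.070588
Under exogeneity and monotonicity, PS = (p₁ − p₀) / (1 − p₀).
PS = (0.26689 − 0.070588) / (1 − 0.070588) = 0.1963 / 0.92941 ≈ 0.2112

PS ≈ 0.211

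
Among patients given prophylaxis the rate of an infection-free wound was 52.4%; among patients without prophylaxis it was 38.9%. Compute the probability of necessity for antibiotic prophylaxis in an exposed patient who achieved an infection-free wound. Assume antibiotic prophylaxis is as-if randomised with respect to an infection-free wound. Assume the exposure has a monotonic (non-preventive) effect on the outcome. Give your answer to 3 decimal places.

PN ≈ 0.258

p₁ = 0.524, p₀ = 0.389.
Under exogeneity and monotonicity, PN = (p₁ − p₀) / p₁.
PN = (0.524 − 0.389) / 0.524 = 0.135 / 0.524 ≈ 0.2576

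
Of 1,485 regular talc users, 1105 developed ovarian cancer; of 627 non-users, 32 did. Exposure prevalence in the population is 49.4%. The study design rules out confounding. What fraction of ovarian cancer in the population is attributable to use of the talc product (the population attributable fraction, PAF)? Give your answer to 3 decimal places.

p₁ = P(outcome | exposed) = 1105/1485 = 0.74411
p₀ = P(outcome | unexposed) = 32/627 = 0.051037
Overall risk P(Y=1) = π·p₁ + (1−π)·p₀ = 0.494×0.74411 + 0.506×0.051037 = 0.39341.
Under exogeneity, PAF = [P(Y=1) − p₀] / P(Y=1).
PAF = (0.39341 − 0.051037) / 0.39341 ≈ 0.8703

PAF ≈ 0.870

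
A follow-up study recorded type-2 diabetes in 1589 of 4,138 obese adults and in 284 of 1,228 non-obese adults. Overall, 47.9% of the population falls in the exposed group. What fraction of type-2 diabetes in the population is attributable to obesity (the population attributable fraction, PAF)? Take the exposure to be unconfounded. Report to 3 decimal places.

PAF ≈ 0.240

p₁ = P(outcome | exposed) = 1589/4138 = 0.384
p₀ = P(outcome | unexposed) = 284/1228 = 0.23127
Overall risk P(Y=1) = π·p₁ + (1−π)·p₀ = 0.479×0.384 + 0.521×0.23127 = 0.30443.
Under exogeneity, PAF = [P(Y=1) − p₀] / P(Y=1).
PAF = (0.30443 − 0.23127) / 0.30443 ≈ 0.2403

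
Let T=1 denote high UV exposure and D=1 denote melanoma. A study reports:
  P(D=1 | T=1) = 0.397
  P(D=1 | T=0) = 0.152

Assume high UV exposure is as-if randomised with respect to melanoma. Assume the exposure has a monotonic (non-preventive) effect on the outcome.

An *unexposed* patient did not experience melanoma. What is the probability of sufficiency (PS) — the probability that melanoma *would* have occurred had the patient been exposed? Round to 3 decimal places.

Let p₁ = 0.397, p₀ = 0.152.
Under exogeneity and monotonicity, PS = (p₁ − p₀) / (1 − p₀).
PS = (0.397 − 0.152) / (1 − 0.152) = 0.245 / 0.848 ≈ 0.2889

PS ≈ 0.289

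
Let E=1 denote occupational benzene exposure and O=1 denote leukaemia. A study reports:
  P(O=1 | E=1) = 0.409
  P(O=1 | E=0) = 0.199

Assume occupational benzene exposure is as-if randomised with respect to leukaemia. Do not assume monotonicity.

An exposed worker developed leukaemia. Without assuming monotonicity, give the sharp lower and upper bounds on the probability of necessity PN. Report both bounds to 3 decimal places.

Let p₁ = 0.409, p₀ = 0.199.
Under exogeneity alone the bounds on PN are max{0,(p₁−p₀)/p₁} ≤ PN ≤ min{1,(1−p₀)/p₁}.
  lower = (p₁ − p₀)/p₁ = 0.21 / 0.409 ≈ 0.5134
  upper = min{1, (1 − p₀)/p₁} = 0.801 / 0.409 ≈ 1.9584 → capped at 1

0.513 ≤ PN ≤ 1.000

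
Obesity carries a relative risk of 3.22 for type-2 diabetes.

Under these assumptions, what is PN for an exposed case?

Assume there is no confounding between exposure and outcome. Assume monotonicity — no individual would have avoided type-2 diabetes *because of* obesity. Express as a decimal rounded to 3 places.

Under exogeneity and monotonicity, PN = (RR − 1) / RR = 1 − 1/RR.
PN = (3.22 − 1) / 3.22 = 2.22 / 3.22 ≈ 0.6894

PN ≈ 0.689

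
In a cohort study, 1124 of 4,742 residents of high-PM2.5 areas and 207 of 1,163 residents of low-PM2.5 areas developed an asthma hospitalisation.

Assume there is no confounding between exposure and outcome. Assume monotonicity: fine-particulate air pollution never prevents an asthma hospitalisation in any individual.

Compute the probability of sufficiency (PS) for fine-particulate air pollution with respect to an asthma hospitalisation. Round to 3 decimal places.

p₁ = P(outcome | exposed) = 1124/4742 = 0.23703
p₀ = P(outcome | unexposed) = 207/1163 = 0.17799
Under exogeneity and monotonicity, PS = (p₁ − p₀) / (1 − p₀).
PS = (0.23703 − 0.17799) / (1 − 0.17799) = 0.059043 / 0.82201 ≈ 0.0718

PS ≈ 0.072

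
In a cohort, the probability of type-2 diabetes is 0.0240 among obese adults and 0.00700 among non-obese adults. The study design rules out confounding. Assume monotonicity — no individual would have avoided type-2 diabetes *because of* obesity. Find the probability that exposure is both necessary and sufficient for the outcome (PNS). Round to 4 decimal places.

PNS ≈ 0.0170

Let p₁ = 0.024, p₀ = 0.007.
Under exogeneity and monotonicity, PNS = p₁ − p₀.
PNS = 0.024 − 0.007 = 0.017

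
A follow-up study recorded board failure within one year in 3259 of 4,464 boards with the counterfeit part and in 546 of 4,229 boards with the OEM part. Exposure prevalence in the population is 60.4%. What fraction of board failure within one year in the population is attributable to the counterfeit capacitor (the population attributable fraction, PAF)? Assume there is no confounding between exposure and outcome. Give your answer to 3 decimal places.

p₁ = P(outcome | exposed) = 3259/4464 = 0.73006
p₀ = P(outcome | unexposed) = 546/4229 = 0.12911
Overall risk P(Y=1) = π·p₁ + (1−π)·p₀ = 0.604×0.73006 + 0.396×0.12911 = 0.49208.
Under exogeneity, PAF = [P(Y=1) − p₀] / P(Y=1).
PAF = (0.49208 − 0.12911) / 0.49208 ≈ 0.7376

PAF ≈ 0.738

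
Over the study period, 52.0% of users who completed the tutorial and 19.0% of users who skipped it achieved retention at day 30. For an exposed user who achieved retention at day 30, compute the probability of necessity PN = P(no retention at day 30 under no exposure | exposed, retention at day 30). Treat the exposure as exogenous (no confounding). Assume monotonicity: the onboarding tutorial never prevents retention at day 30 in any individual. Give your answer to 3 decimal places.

p₁ = 0.52, p₀ = 0.19.
Under exogeneity and monotonicity, PN = (p₁ − p₀) / p₁.
PN = (0.52 − 0.19) / 0.52 = 0.33 / 0.52 ≈ 0.6346

PN ≈ 0.635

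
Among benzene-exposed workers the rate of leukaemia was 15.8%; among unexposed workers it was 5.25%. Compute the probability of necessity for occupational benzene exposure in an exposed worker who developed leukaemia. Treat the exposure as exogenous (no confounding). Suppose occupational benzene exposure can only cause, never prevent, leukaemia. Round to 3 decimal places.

p₁ = 0.158, p₀ = 0.0525.
Under exogeneity and monotonicity, PN = (p₁ − p₀) / p₁.
PN = (0.158 − 0.0525) / 0.158 = 0.1055 / 0.158 ≈ 0.6677

PN ≈ 0.668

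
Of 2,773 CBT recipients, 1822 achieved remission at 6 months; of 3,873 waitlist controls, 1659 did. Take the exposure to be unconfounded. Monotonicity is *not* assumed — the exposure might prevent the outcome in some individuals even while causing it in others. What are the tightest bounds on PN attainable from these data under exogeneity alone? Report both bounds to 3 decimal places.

p₁ = P(outcome | exposed) = 1822/2773 = 0.65705
p₀ = P(outcome | unexposed) = 1659/3873 = 0.42835
Under exogeneity alone the bounds on PN are max{0,(p₁−p₀)/p₁} ≤ PN ≤ min{1,(1−p₀)/p₁}.
  lower = (p₁ − p₀)/p₁ = 0.2287 / 0.65705 ≈ 0.3481
  upper = min{1, (1 − p₀)/p₁} = 0.57165 / 0.65705 ≈ 0.8700

0.348 ≤ PN ≤ 0.870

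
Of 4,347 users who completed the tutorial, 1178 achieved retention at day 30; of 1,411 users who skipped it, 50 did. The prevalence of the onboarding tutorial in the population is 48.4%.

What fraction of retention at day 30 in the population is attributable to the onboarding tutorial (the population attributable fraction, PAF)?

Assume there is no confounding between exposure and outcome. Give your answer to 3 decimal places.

PAF ≈ 0.763

p₁ = P(outcome | exposed) = 1178/4347 = 0.27099
p₀ = P(outcome | unexposed) = 50/1411 = 0.035436
Overall risk P(Y=1) = π·p₁ + (1−π)·p₀ = 0.484×0.27099 + 0.516×0.035436 = 0.14944.
Under exogeneity, PAF = [P(Y=1) − p₀] / P(Y=1).
PAF = (0.14944 − 0.035436) / 0.14944 ≈ 0.7629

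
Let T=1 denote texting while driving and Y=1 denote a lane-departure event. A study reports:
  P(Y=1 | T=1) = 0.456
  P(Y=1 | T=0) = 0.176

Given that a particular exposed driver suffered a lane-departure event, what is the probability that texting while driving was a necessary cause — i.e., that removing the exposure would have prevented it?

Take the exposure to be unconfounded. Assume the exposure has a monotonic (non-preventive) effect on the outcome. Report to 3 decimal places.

PN ≈ 0.614

Let p₁ = 0.456, p₀ = 0.176.
Under exogeneity and monotonicity, PN = (p₁ − p₀) / p₁.
PN = (0.456 − 0.176) / 0.456 = 0.28 / 0.456 ≈ 0.6140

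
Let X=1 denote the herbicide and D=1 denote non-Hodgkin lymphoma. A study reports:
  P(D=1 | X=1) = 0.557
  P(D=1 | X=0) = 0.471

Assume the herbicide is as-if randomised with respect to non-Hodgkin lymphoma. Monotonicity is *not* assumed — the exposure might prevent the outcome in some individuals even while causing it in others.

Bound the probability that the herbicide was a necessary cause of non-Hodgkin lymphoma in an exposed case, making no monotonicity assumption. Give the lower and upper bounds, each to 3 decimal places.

0.154 ≤ PN ≤ 0.950

Let p₁ = 0.557, p₀ = 0.471.
Under exogeneity alone the bounds on PN are max{0,(p₁−p₀)/p₁} ≤ PN ≤ min{1,(1−p₀)/p₁}.
  lower = (p₁ − p₀)/p₁ = 0.086 / 0.557 ≈ 0.1544
  upper = min{1, (1 − p₀)/p₁} = 0.529 / 0.557 ≈ 0.9497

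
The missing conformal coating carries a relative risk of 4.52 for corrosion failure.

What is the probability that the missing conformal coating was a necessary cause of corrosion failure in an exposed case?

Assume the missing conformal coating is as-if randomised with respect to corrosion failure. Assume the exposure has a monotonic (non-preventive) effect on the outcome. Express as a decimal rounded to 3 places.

Under exogeneity and monotonicity, PN = (RR − 1) / RR = 1 − 1/RR.
PN = (4.52 − 1) / 4.52 = 3.52 / 4.52 ≈ 0.7788

PN ≈ 0.779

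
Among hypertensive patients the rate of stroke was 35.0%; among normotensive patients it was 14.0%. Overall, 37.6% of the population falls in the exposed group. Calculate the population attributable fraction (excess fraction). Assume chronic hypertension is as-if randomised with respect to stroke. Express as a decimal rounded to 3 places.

PAF ≈ 0.361

p₁ = 0.35, p₀ = 0.14.
Overall risk P(Y=1) = π·p₁ + (1−π)·p₀ = 0.376×0.35 + 0.624×0.14 = 0.21896.
Under exogeneity, PAF = [P(Y=1) − p₀] / P(Y=1).
PAF = (0.21896 − 0.14) / 0.21896 ≈ 0.3606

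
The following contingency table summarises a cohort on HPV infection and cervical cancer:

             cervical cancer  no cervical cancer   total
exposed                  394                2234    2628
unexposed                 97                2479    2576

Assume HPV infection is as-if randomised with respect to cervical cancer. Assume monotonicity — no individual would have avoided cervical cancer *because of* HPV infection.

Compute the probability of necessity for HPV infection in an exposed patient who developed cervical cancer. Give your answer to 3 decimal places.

p₁ = P(outcome | exposed) = 394/2628 = 0.14992
p₀ = P(outcome | unexposed) = 97/2576 = 0.037655
Under exogeneity and monotonicity, PN = (p₁ − p₀)/p₁.
PN = (0.14992 − 0.037655) / 0.14992 ≈ 0.7488

PN ≈ 0.749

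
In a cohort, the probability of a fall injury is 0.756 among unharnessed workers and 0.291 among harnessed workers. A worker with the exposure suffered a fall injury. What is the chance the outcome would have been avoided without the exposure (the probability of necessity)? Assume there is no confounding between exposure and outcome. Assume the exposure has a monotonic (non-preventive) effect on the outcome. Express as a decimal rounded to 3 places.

Let p₁ = 0.756, p₀ = 0.291.
Under exogeneity and monotonicity, PN = (p₁ − p₀) / p₁.
PN = (0.756 − 0.291) / 0.756 = 0.465 / 0.756 ≈ 0.6151

PN ≈ 0.615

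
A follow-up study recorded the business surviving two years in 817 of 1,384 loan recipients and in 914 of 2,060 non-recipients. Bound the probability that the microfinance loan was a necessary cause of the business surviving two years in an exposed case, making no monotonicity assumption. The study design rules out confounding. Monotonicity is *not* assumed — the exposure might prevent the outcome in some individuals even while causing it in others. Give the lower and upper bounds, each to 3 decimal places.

p₁ = P(outcome | exposed) = 817/1384 = 0.59032
p₀ = P(outcome | unexposed) = 914/2060 = 0.44369
Under exogeneity alone the bounds on PN are max{0,(p₁−p₀)/p₁} ≤ PN ≤ min{1,(1−p₀)/p₁}.
  lower = (p₁ − p₀)/p₁ = 0.14663 / 0.59032 ≈ 0.2484
  upper = min{1, (1 − p₀)/p₁} = 0.55631 / 0.59032 ≈ 0.9424

0.248 ≤ PN ≤ 0.942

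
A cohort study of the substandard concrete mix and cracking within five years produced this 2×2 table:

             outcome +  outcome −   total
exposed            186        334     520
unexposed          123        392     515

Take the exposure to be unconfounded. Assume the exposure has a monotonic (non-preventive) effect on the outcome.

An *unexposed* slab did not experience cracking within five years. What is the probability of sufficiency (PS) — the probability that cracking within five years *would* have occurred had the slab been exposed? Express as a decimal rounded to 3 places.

PS ≈ 0.156

p₁ = P(outcome | exposed) = 186/520 = 0.35769
p₀ = P(outcome | unexposed) = 123/515 = 0.23883
Under exogeneity and monotonicity, PS = (p₁ − p₀)/(1 − p₀).
PS = (0.35769 − 0.23883) / 0.76117 ≈ 0.1562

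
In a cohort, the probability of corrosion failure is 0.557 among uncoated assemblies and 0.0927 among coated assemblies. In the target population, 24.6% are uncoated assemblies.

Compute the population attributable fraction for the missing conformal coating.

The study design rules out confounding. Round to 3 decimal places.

Let p₁ = 0.557, p₀ = 0.0927.
Overall risk P(Y=1) = π·p₁ + (1−π)·p₀ = 0.246×0.557 + 0.754×0.0927 = 0.20692.
Under exogeneity, PAF = [P(Y=1) − p₀] / P(Y=1).
PAF = (0.20692 − 0.0927) / 0.20692 ≈ 0.5520

PAF ≈ 0.552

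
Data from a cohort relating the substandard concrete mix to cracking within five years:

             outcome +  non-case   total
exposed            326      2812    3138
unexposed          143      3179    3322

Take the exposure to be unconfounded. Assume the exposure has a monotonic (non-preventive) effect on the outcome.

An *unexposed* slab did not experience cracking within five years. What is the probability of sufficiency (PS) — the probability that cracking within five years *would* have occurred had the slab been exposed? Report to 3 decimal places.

p₁ = P(outcome | exposed) = 326/3138 = 0.10389
p₀ = P(outcome | unexposed) = 143/3322 = 0.043046
Under exogeneity and monotonicity, PS = (p₁ − p₀) / (1 − p₀).
PS = (0.10389 − 0.043046) / (1 − 0.043046) = 0.060841 / 0.95695 ≈ 0.0636

PS ≈ 0.064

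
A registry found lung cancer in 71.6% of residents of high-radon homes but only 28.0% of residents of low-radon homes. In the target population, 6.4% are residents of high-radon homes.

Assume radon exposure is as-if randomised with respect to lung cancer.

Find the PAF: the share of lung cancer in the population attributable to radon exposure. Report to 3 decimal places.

PAF ≈ 0.091

p₁ = 0.716, p₀ = 0.28.
Overall risk P(Y=1) = π·p₁ + (1−π)·p₀ = 0.064×0.716 + 0.936×0.28 = 0.3079.
Under exogeneity, PAF = [P(Y=1) − p₀] / P(Y=1).
PAF = (0.3079 − 0.28) / 0.3079 ≈ 0.0906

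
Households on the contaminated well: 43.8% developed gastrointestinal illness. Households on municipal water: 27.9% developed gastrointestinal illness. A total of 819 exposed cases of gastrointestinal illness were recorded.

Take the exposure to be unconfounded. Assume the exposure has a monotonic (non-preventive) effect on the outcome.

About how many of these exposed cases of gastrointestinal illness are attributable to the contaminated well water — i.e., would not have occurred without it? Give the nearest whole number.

p₁ = 0.438, p₀ = 0.279.
PN = (p₁ − p₀)/p₁ = (0.438 − 0.279) / 0.438 ≈ 0.36301.
Attributable cases ≈ PN × (exposed cases) = 0.36301 × 819 ≈ 297.31.

about 297 cases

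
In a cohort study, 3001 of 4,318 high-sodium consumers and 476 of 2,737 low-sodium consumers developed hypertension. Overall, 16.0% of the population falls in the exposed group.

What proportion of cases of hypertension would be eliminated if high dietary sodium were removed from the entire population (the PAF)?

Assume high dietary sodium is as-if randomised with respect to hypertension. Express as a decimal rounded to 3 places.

p₁ = P(outcome | exposed) = 3001/4318 = 0.695
p₀ = P(outcome | unexposed) = 476/2737 = 0.17391
Overall risk P(Y=1) = π·p₁ + (1−π)·p₀ = 0.16×0.695 + 0.84×0.17391 = 0.25729.
Under exogeneity, PAF = [P(Y=1) − p₀] / P(Y=1).
PAF = (0.25729 − 0.17391) / 0.25729 ≈ 0.3240

PAF ≈ 0.324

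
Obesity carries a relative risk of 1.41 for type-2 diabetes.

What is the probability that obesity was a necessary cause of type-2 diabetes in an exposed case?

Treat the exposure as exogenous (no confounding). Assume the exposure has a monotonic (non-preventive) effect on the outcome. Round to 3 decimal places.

PN ≈ 0.291

Under exogeneity and monotonicity, PN = (RR − 1) / RR = 1 − 1/RR.
PN = (1.41 − 1) / 1.41 = 0.41 / 1.41 ≈ 0.2908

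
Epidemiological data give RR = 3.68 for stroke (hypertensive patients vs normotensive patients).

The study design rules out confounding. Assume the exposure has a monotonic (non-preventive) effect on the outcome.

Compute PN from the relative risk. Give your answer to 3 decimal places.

PN ≈ 0.728

Under exogeneity and monotonicity, PN = (RR − 1) / RR = 1 − 1/RR.
PN = (3.68 − 1) / 3.68 = 2.68 / 3.68 ≈ 0.7283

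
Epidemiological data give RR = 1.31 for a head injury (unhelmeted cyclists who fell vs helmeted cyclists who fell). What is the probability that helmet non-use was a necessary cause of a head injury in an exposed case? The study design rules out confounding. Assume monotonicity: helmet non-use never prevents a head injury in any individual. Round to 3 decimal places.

PN ≈ 0.237

Under exogeneity and monotonicity, PN = (RR − 1) / RR = 1 − 1/RR.
PN = (1.31 − 1) / 1.31 = 0.31 / 1.31 ≈ 0.2366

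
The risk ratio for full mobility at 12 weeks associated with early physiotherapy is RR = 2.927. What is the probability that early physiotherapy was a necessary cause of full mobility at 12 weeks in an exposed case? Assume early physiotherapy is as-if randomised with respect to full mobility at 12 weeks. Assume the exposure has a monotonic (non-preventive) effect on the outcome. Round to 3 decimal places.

PN ≈ 0.658

Under exogeneity and monotonicity, PN = (RR − 1) / RR = 1 − 1/RR.
PN = (2.927 − 1) / 2.927 = 1.927 / 2.927 ≈ 0.6584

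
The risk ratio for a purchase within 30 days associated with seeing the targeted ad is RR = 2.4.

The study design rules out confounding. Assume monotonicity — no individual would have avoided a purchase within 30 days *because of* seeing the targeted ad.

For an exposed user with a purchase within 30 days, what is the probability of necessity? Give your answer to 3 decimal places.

PN ≈ 0.583

Under exogeneity and monotonicity, PN = (RR − 1) / RR = 1 − 1/RR.
PN = (2.4 − 1) / 2.4 = 1.4 / 2.4 ≈ 0.5833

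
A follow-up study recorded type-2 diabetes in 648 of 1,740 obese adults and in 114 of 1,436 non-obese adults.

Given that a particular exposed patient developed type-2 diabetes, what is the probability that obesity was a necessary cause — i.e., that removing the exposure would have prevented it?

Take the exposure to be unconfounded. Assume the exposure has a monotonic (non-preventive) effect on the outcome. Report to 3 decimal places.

p₁ = P(outcome | exposed) = 648/1740 = 0.37241
p₀ = P(outcome | unexposed) = 114/1436 = 0.079387
Under exogeneity and monotonicity, PN = (p₁ − p₀) / p₁.
PN = (0.37241 − 0.079387) / 0.37241 = 0.29303 / 0.37241 ≈ 0.7868

PN ≈ 0.787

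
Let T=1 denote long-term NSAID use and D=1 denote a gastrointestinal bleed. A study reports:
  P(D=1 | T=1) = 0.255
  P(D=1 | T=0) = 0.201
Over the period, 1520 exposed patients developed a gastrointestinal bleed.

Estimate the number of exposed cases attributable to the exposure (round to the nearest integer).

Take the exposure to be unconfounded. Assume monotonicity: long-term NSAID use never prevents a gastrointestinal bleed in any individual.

about 322 cases

Let p₁ = 0.255, p₀ = 0.201.
PN = (p₁ − p₀)/p₁ = (0.255 − 0.201) / 0.255 ≈ 0.21176.
Attributable cases ≈ PN × (exposed cases) = 0.21176 × 1520 ≈ 321.88.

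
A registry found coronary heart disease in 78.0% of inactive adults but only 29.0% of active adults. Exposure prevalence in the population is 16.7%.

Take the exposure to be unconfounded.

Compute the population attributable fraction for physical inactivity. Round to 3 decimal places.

PAF ≈ 0.220

p₁ = 0.78, p₀ = 0.29.
Overall risk P(Y=1) = π·p₁ + (1−π)·p₀ = 0.167×0.78 + 0.833×0.29 = 0.37183.
Under exogeneity, PAF = [P(Y=1) − p₀] / P(Y=1).
PAF = (0.37183 − 0.29) / 0.37183 ≈ 0.2201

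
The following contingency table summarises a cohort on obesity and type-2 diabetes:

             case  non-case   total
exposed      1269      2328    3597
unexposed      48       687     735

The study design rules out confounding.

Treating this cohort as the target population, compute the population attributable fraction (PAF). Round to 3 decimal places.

PAF ≈ 0.785

p₁ = P(outcome | exposed) = 1269/3597 = 0.35279
p₀ = P(outcome | unexposed) = 48/735 = 0.065306
Exposure prevalence π = 3597/4332 = 0.83033; overall risk P(Y=1) = 0.30402.
Under exogeneity, PAF = [P(Y=1) − p₀]/P(Y=1).
PAF = (0.30402 − 0.065306) / 0.30402 ≈ 0.7852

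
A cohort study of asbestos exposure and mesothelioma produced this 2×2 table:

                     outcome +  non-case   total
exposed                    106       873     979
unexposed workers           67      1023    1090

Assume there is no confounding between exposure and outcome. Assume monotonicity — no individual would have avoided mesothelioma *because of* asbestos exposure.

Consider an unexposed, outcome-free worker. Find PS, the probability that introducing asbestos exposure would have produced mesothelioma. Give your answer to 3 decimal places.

PS ≈ 0.050

p₁ = P(outcome | exposed) = 106/979 = 0.10827
p₀ = P(outcome | unexposed) = 67/1090 = 0.061468
Under exogeneity and monotonicity, PS = (p₁ − p₀)/(1 − p₀).
PS = (0.10827 − 0.061468) / 0.93853 ≈ 0.0499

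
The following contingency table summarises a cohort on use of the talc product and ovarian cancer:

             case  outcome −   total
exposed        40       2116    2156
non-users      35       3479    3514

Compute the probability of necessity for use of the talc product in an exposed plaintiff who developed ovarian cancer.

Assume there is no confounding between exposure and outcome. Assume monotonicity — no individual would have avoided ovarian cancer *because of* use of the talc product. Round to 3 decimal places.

PN ≈ 0.463

p₁ = P(outcome | exposed) = 40/2156 = 0.018553
p₀ = P(outcome | unexposed) = 35/3514 = 0.0099602
Under exogeneity and monotonicity, PN = (p₁ − p₀) / p₁.
PN = (0.018553 − 0.0099602) / 0.018553 = 0.0085927 / 0.018553 ≈ 0.4631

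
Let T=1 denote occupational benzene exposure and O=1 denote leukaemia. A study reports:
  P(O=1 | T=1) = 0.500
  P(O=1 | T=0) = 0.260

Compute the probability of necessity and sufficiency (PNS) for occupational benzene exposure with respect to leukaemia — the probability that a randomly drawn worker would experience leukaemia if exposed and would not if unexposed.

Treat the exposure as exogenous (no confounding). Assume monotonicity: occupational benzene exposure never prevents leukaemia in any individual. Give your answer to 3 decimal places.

PNS ≈ 0.240

Let p₁ = 0.5, p₀ = 0.26.
Under exogeneity and monotonicity, PNS = p₁ − p₀.
PNS = 0.5 − 0.26 = 0.24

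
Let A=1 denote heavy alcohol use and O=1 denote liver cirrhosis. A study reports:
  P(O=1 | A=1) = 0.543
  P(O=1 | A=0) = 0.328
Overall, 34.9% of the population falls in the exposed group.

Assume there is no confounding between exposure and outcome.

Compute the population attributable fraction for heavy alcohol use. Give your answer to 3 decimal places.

PAF ≈ 0.186

Let p₁ = 0.543, p₀ = 0.328.
Overall risk P(Y=1) = π·p₁ + (1−π)·p₀ = 0.349×0.543 + 0.651×0.328 = 0.40304.
Under exogeneity, PAF = [P(Y=1) − p₀] / P(Y=1).
PAF = (0.40304 − 0.328) / 0.40304 ≈ 0.1862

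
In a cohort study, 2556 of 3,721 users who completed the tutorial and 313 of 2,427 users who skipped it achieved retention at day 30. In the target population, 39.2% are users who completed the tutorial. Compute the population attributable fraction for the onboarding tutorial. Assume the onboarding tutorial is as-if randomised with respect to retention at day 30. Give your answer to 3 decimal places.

p₁ = P(outcome | exposed) = 2556/3721 = 0.68691
p₀ = P(outcome | unexposed) = 313/2427 = 0.12897
Overall risk P(Y=1) = π·p₁ + (1−π)·p₀ = 0.392×0.68691 + 0.608×0.12897 = 0.34768.
Under exogeneity, PAF = [P(Y=1) − p₀] / P(Y=1).
PAF = (0.34768 − 0.12897) / 0.34768 ≈ 0.6291

PAF ≈ 0.629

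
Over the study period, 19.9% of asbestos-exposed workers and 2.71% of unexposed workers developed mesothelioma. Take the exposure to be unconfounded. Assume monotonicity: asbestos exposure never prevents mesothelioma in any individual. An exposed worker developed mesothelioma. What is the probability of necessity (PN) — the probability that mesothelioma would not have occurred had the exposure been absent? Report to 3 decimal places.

p₁ = 0.199, p₀ = 0.0271.
Under exogeneity and monotonicity, PN = (p₁ − p₀) / p₁.
PN = (0.199 − 0.0271) / 0.199 = 0.1719 / 0.199 ≈ 0.8638

PN ≈ 0.864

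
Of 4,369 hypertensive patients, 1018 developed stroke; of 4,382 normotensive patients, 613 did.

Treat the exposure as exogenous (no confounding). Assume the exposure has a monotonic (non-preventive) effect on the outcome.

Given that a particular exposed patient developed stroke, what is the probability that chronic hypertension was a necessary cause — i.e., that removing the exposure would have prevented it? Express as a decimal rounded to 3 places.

PN ≈ 0.400

p₁ = P(outcome | exposed) = 1018/4369 = 0.23301
p₀ = P(outcome | unexposed) = 613/4382 = 0.13989
Under exogeneity and monotonicity, PN = (p₁ − p₀) / p₁.
PN = (0.23301 − 0.13989) / 0.23301 = 0.093115 / 0.23301 ≈ 0.3996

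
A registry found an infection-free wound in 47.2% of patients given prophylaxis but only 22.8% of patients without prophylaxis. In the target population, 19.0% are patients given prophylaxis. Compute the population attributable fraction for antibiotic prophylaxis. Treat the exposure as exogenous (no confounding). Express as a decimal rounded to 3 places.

PAF ≈ 0.169

p₁ = 0.472, p₀ = 0.228.
Overall risk P(Y=1) = π·p₁ + (1−π)·p₀ = 0.19×0.472 + 0.81×0.228 = 0.27436.
Under exogeneity, PAF = [P(Y=1) − p₀] / P(Y=1).
PAF = (0.27436 − 0.228) / 0.27436 ≈ 0.1690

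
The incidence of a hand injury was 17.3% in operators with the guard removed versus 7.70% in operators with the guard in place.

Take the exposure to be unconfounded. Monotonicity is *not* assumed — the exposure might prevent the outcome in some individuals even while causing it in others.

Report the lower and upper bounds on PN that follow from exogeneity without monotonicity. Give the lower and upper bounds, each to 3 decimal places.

p₁ = 0.173, p₀ = 0.077.
Under exogeneity alone the bounds on PN are max{0,(p₁−p₀)/p₁} ≤ PN ≤ min{1,(1−p₀)/p₁}.
  lower = (p₁ − p₀)/p₁ = 0.096 / 0.173 ≈ 0.5549
  upper = min{1, (1 − p₀)/p₁} = 0.923 / 0.173 ≈ 5.3353 → capped at 1

0.555 ≤ PN ≤ 1.000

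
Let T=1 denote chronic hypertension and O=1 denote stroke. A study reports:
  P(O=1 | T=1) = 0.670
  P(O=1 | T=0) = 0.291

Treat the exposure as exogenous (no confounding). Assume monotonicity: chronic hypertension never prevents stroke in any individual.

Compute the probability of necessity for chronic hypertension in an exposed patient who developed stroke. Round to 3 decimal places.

Let p₁ = 0.67, p₀ = 0.291.
Under exogeneity and monotonicity, PN = (p₁ − p₀) / p₁.
PN = (0.67 − 0.291) / 0.67 = 0.379 / 0.67 ≈ 0.5657

PN ≈ 0.566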